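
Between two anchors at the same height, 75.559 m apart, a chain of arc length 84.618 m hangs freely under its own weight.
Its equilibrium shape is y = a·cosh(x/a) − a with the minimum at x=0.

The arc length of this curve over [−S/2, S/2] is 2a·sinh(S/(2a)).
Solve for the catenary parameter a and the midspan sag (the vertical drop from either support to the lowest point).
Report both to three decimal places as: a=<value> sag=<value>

seed: a₀ = √(S³/(24(L−S))) = √(75.559³/(24·9.059)) = 44.543419
iter 1: u=0.848150  f(a)=+3.315e-01  f'(a)=-4.368e-01  a ← 44.543419 − (+3.315e-01/-4.368e-01) = 45.302330
iter 2: u=0.833942  f(a)=+8.661e-03  f'(a)=-4.142e-01  a ← 45.302330 − (+8.661e-03/-4.142e-01) = 45.323240
iter 3: u=0.833557  f(a)=+6.265e-06  f'(a)=-4.136e-01  a ← 45.323240 − (+6.265e-06/-4.136e-01) = 45.323255
iter 4: u=0.833557  f(a)=+3.283e-12  f'(a)=-4.136e-01  a ← 45.323255 − (+3.283e-12/-4.136e-01) = 45.323255
converged: |Δa| < 1e-12 after 4 iterations
sag = a·(cosh(S/(2a)) − 1) = 45.323255·(cosh(0.833557) − 1) = 16.678752
T_max/T_min = cosh(S/(2a)) = 1.367995

a=45.323 sag=16.679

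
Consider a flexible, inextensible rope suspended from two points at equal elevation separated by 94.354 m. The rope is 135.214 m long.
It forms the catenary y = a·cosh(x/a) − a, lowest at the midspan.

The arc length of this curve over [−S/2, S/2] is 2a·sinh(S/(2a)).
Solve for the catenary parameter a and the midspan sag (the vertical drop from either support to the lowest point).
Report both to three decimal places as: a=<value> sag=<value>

seed: a₀ = √(S³/(24(L−S))) = √(94.354³/(24·40.860)) = 29.267503
iter 1: u=1.611924  f(a)=+5.649e+00  f'(a)=-3.588e+00  a ← 29.267503 − (+5.649e+00/-3.588e+00) = 30.841735
iter 2: u=1.529648  f(a)=+4.878e-01  f'(a)=-2.993e+00  a ← 30.841735 − (+4.878e-01/-2.993e+00) = 31.004703
iter 3: u=1.521608  f(a)=+4.396e-03  f'(a)=-2.939e+00  a ← 31.004703 − (+4.396e-03/-2.939e+00) = 31.006199
iter 4: u=1.521534  f(a)=+3.643e-07  f'(a)=-2.939e+00  a ← 31.006199 − (+3.643e-07/-2.939e+00) = 31.006199
iter 5: u=1.521534  f(a)=+0.000e+00  f'(a)=-2.939e+00  a ← 31.006199 − (+0.000e+00/-2.939e+00) = 31.006199
converged: |Δa| < 1e-12 after 5 iterations
sag = a·(cosh(S/(2a)) − 1) = 31.006199·(cosh(1.521534) − 1) = 43.371828
T_max/T_min = cosh(S/(2a)) = 2.398811

a=31.006 sag=43.372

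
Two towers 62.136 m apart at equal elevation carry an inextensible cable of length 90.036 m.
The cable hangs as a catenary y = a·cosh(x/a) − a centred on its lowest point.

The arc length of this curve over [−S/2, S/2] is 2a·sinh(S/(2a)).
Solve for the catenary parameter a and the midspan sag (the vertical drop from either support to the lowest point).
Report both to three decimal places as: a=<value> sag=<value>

seed: a₀ = √(S³/(24(L−S))) = √(62.136³/(24·27.900)) = 18.928108
iter 1: u=1.641368  f(a)=+4.009e+00  f'(a)=-3.823e+00  a ← 18.928108 − (+4.009e+00/-3.823e+00) = 19.976770
iter 2: u=1.555206  f(a)=+3.572e-01  f'(a)=-3.169e+00  a ← 19.976770 − (+3.572e-01/-3.169e+00) = 20.089501
iter 3: u=1.546479  f(a)=+3.451e-03  f'(a)=-3.108e+00  a ← 20.089501 − (+3.451e-03/-3.108e+00) = 20.090611
iter 4: u=1.546394  f(a)=+3.288e-07  f'(a)=-3.107e+00  a ← 20.090611 − (+3.288e-07/-3.107e+00) = 20.090611
iter 5: u=1.546394  f(a)=+1.421e-14  f'(a)=-3.107e+00  a ← 20.090611 − (+1.421e-14/-3.107e+00) = 20.090611
converged: |Δa| < 1e-12 after 5 iterations
sag = a·(cosh(S/(2a)) − 1) = 20.090611·(cosh(1.546394) − 1) = 29.206985
T_max/T_min = cosh(S/(2a)) = 2.453763

a=20.091 sag=29.207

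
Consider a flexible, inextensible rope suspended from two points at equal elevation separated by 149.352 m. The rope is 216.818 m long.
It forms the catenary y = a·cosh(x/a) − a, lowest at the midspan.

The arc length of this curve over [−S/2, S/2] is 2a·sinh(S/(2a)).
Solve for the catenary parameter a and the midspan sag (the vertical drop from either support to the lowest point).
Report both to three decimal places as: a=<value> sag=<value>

a=48.161 sag=70.465

seed: a₀ = √(S³/(24(L−S))) = √(149.352³/(24·67.466)) = 45.359521
iter 1: u=1.646314  f(a)=+9.756e+00  f'(a)=-3.863e+00  a ← 45.359521 − (+9.756e+00/-3.863e+00) = 47.884874
iter 2: u=1.559490  f(a)=+8.740e-01  f'(a)=-3.199e+00  a ← 47.884874 − (+8.740e-01/-3.199e+00) = 48.158056
iter 3: u=1.550644  f(a)=+8.539e-03  f'(a)=-3.137e+00  a ← 48.158056 − (+8.539e-03/-3.137e+00) = 48.160778
iter 4: u=1.550556  f(a)=+8.328e-07  f'(a)=-3.136e+00  a ← 48.160778 − (+8.328e-07/-3.136e+00) = 48.160779
iter 5: u=1.550556  f(a)=+5.684e-14  f'(a)=-3.136e+00  a ← 48.160779 − (+5.684e-14/-3.136e+00) = 48.160779
converged: |Δa| < 1e-12 after 5 iterations
sag = a·(cosh(S/(2a)) − 1) = 48.160779·(cosh(1.550556) − 1) = 70.464564
T_max/T_min = cosh(S/(2a)) = 2.463111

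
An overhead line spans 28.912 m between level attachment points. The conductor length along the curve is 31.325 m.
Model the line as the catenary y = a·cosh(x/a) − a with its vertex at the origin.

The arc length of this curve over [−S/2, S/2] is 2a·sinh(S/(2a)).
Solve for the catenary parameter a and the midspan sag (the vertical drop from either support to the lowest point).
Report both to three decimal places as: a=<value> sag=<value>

a=20.679 sag=5.262

seed: a₀ = √(S³/(24(L−S))) = √(28.912³/(24·2.413)) = 20.428333
iter 1: u=0.707645  f(a)=+6.114e-02  f'(a)=-2.483e-01  a ← 20.428333 − (+6.114e-02/-2.483e-01) = 20.674592
iter 2: u=0.699216  f(a)=+1.123e-03  f'(a)=-2.392e-01  a ← 20.674592 − (+1.123e-03/-2.392e-01) = 20.679286
iter 3: u=0.699057  f(a)=+3.948e-07  f'(a)=-2.391e-01  a ← 20.679286 − (+3.948e-07/-2.391e-01) = 20.679288
iter 4: u=0.699057  f(a)=+5.329e-14  f'(a)=-2.391e-01  a ← 20.679288 − (+5.329e-14/-2.391e-01) = 20.679288
converged: |Δa| < 1e-12 after 4 iterations
sag = a·(cosh(S/(2a)) − 1) = 20.679288·(cosh(0.699057) − 1) = 5.261931
T_max/T_min = cosh(S/(2a)) = 1.254454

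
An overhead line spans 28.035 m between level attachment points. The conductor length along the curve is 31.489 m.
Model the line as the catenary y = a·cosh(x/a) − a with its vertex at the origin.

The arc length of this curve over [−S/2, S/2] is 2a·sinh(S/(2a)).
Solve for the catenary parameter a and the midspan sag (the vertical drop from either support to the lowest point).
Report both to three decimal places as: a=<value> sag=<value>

seed: a₀ = √(S³/(24(L−S))) = √(28.035³/(24·3.454)) = 16.303620
iter 1: u=0.859778  f(a)=+1.299e-01  f'(a)=-4.559e-01  a ← 16.303620 − (+1.299e-01/-4.559e-01) = 16.588643
iter 2: u=0.845006  f(a)=+3.486e-03  f'(a)=-4.317e-01  a ← 16.588643 − (+3.486e-03/-4.317e-01) = 16.596717
iter 3: u=0.844595  f(a)=+2.662e-06  f'(a)=-4.310e-01  a ← 16.596717 − (+2.662e-06/-4.310e-01) = 16.596724
iter 4: u=0.844594  f(a)=+1.553e-12  f'(a)=-4.310e-01  a ← 16.596724 − (+1.553e-12/-4.310e-01) = 16.596724
converged: |Δa| < 1e-12 after 4 iterations
sag = a·(cosh(S/(2a)) − 1) = 16.596724·(cosh(0.844594) − 1) = 6.279913
T_max/T_min = cosh(S/(2a)) = 1.378383

a=16.597 sag=6.280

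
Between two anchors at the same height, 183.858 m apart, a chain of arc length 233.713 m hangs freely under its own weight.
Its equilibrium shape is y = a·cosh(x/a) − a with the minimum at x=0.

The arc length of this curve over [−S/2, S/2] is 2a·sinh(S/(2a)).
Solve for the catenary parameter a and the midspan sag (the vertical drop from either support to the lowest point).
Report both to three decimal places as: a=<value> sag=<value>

a=74.837 sag=63.929

seed: a₀ = √(S³/(24(L−S))) = √(183.858³/(24·49.855)) = 72.071542
iter 1: u=1.275524  f(a)=+4.216e+00  f'(a)=-1.622e+00  a ← 72.071542 − (+4.216e+00/-1.622e+00) = 74.670909
iter 2: u=1.231122  f(a)=+2.388e-01  f'(a)=-1.443e+00  a ← 74.670909 − (+2.388e-01/-1.443e+00) = 74.836423
iter 3: u=1.228399  f(a)=+8.682e-04  f'(a)=-1.433e+00  a ← 74.836423 − (+8.682e-04/-1.433e+00) = 74.837029
iter 4: u=1.228389  f(a)=+1.157e-08  f'(a)=-1.433e+00  a ← 74.837029 − (+1.157e-08/-1.433e+00) = 74.837029
iter 5: u=1.228389  f(a)=+5.684e-14  f'(a)=-1.433e+00  a ← 74.837029 − (+5.684e-14/-1.433e+00) = 74.837029
converged: |Δa| < 1e-12 after 5 iterations
sag = a·(cosh(S/(2a)) − 1) = 74.837029·(cosh(1.228389) − 1) = 63.929042
T_max/T_min = cosh(S/(2a)) = 1.854243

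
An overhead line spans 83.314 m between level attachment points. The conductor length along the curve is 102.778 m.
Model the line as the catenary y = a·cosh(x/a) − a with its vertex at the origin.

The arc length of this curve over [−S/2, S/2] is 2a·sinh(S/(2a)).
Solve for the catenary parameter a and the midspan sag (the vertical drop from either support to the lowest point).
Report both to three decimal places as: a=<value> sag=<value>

seed: a₀ = √(S³/(24(L−S))) = √(83.314³/(24·19.464)) = 35.184818
iter 1: u=1.183948  f(a)=+1.411e+00  f'(a)=-1.269e+00  a ← 35.184818 − (+1.411e+00/-1.269e+00) = 36.296011
iter 2: u=1.147702  f(a)=+6.958e-02  f'(a)=-1.147e+00  a ← 36.296011 − (+6.958e-02/-1.147e+00) = 36.356674
iter 3: u=1.145787  f(a)=+1.887e-04  f'(a)=-1.141e+00  a ← 36.356674 − (+1.887e-04/-1.141e+00) = 36.356839
iter 4: u=1.145782  f(a)=+1.397e-09  f'(a)=-1.141e+00  a ← 36.356839 − (+1.397e-09/-1.141e+00) = 36.356839
iter 5: u=1.145782  f(a)=+1.421e-14  f'(a)=-1.141e+00  a ← 36.356839 − (+1.421e-14/-1.141e+00) = 36.356839
converged: |Δa| < 1e-12 after 5 iterations
sag = a·(cosh(S/(2a)) − 1) = 36.356839·(cosh(1.145782) − 1) = 26.592737
T_max/T_min = cosh(S/(2a)) = 1.731437

a=36.357 sag=26.593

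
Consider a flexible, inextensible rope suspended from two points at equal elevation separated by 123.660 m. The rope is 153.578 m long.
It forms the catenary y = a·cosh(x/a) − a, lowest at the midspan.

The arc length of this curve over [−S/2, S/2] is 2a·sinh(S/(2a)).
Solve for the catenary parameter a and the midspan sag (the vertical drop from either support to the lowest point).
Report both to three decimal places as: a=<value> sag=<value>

seed: a₀ = √(S³/(24(L−S))) = √(123.660³/(24·29.918)) = 51.318265
iter 1: u=1.204834  f(a)=+2.248e+00  f'(a)=-1.344e+00  a ← 51.318265 − (+2.248e+00/-1.344e+00) = 52.990627
iter 2: u=1.166810  f(a)=+1.146e-01  f'(a)=-1.210e+00  a ← 52.990627 − (+1.146e-01/-1.210e+00) = 53.085280
iter 3: u=1.164730  f(a)=+3.329e-04  f'(a)=-1.203e+00  a ← 53.085280 − (+3.329e-04/-1.203e+00) = 53.085556
iter 4: u=1.164724  f(a)=+2.829e-09  f'(a)=-1.203e+00  a ← 53.085556 − (+2.829e-09/-1.203e+00) = 53.085556
iter 5: u=1.164724  f(a)=+0.000e+00  f'(a)=-1.203e+00  a ← 53.085556 − (+0.000e+00/-1.203e+00) = 53.085556
converged: |Δa| < 1e-12 after 5 iterations
sag = a·(cosh(S/(2a)) − 1) = 53.085556·(cosh(1.164724) − 1) = 40.266609
T_max/T_min = cosh(S/(2a)) = 1.758523

a=53.086 sag=40.267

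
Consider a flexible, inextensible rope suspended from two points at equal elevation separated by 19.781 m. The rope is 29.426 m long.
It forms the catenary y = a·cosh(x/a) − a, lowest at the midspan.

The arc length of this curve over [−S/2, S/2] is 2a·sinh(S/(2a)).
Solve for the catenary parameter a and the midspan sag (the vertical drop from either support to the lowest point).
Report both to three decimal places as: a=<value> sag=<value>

a=6.165 sag=9.787

seed: a₀ = √(S³/(24(L−S))) = √(19.781³/(24·9.645)) = 5.782500
iter 1: u=1.710419  f(a)=+1.513e+00  f'(a)=-4.420e+00  a ← 5.782500 − (+1.513e+00/-4.420e+00) = 6.124891
iter 2: u=1.614804  f(a)=+1.448e-01  f'(a)=-3.611e+00  a ← 6.124891 − (+1.448e-01/-3.611e+00) = 6.164998
iter 3: u=1.604299  f(a)=+1.636e-03  f'(a)=-3.530e+00  a ← 6.164998 − (+1.636e-03/-3.530e+00) = 6.165462
iter 4: u=1.604178  f(a)=+2.141e-07  f'(a)=-3.529e+00  a ← 6.165462 − (+2.141e-07/-3.529e+00) = 6.165462
iter 5: u=1.604178  f(a)=+3.553e-15  f'(a)=-3.529e+00  a ← 6.165462 − (+3.553e-15/-3.529e+00) = 6.165462
converged: |Δa| < 1e-12 after 5 iterations
sag = a·(cosh(S/(2a)) − 1) = 6.165462·(cosh(1.604178) − 1) = 9.787133
T_max/T_min = cosh(S/(2a)) = 2.587413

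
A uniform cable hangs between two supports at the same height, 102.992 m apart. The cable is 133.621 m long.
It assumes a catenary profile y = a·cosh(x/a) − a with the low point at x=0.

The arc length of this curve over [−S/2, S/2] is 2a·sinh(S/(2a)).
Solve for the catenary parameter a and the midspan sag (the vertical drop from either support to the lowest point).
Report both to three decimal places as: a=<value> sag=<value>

a=40.165 sag=37.789

seed: a₀ = √(S³/(24(L−S))) = √(102.992³/(24·30.629)) = 38.550783
iter 1: u=1.335796  f(a)=+2.852e+00  f'(a)=-1.891e+00  a ← 38.550783 − (+2.852e+00/-1.891e+00) = 40.058615
iter 2: u=1.285516  f(a)=+1.758e-01  f'(a)=-1.665e+00  a ← 40.058615 − (+1.758e-01/-1.665e+00) = 40.164255
iter 3: u=1.282135  f(a)=+7.658e-04  f'(a)=-1.650e+00  a ← 40.164255 − (+7.658e-04/-1.650e+00) = 40.164719
iter 4: u=1.282120  f(a)=+1.466e-08  f'(a)=-1.650e+00  a ← 40.164719 − (+1.466e-08/-1.650e+00) = 40.164719
iter 5: u=1.282120  f(a)=+0.000e+00  f'(a)=-1.650e+00  a ← 40.164719 − (+0.000e+00/-1.650e+00) = 40.164719
converged: |Δa| < 1e-12 after 5 iterations
sag = a·(cosh(S/(2a)) − 1) = 40.164719·(cosh(1.282120) − 1) = 37.789419
T_max/T_min = cosh(S/(2a)) = 1.940861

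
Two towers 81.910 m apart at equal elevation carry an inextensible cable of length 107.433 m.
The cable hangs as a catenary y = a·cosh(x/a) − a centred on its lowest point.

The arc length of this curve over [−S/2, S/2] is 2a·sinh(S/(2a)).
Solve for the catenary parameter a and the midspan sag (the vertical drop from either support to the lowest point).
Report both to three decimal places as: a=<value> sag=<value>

seed: a₀ = √(S³/(24(L−S))) = √(81.910³/(24·25.523)) = 29.952557
iter 1: u=1.367329  f(a)=+2.495e+00  f'(a)=-2.045e+00  a ← 29.952557 − (+2.495e+00/-2.045e+00) = 31.172624
iter 2: u=1.313813  f(a)=+1.605e-01  f'(a)=-1.789e+00  a ← 31.172624 − (+1.605e-01/-1.789e+00) = 31.262338
iter 3: u=1.310043  f(a)=+7.658e-04  f'(a)=-1.772e+00  a ← 31.262338 − (+7.658e-04/-1.772e+00) = 31.262770
iter 4: u=1.310025  f(a)=+1.761e-08  f'(a)=-1.772e+00  a ← 31.262770 − (+1.761e-08/-1.772e+00) = 31.262770
iter 5: u=1.310025  f(a)=+1.421e-14  f'(a)=-1.772e+00  a ← 31.262770 − (+1.421e-14/-1.772e+00) = 31.262770
converged: |Δa| < 1e-12 after 5 iterations
sag = a·(cosh(S/(2a)) − 1) = 31.262770·(cosh(1.310025) − 1) = 30.888844
T_max/T_min = cosh(S/(2a)) = 1.988039

a=31.263 sag=30.889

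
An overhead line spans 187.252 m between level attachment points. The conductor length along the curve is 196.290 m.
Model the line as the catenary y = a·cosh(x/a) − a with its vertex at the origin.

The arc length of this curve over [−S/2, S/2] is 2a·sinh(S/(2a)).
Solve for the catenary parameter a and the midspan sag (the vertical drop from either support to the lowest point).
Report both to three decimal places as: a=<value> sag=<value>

a=175.225 sag=25.614

seed: a₀ = √(S³/(24(L−S))) = √(187.252³/(24·9.038)) = 173.979432
iter 1: u=0.538144  f(a)=+1.318e-01  f'(a)=-1.069e-01  a ← 173.979432 − (+1.318e-01/-1.069e-01) = 175.211702
iter 2: u=0.534359  f(a)=+1.413e-03  f'(a)=-1.047e-01  a ← 175.211702 − (+1.413e-03/-1.047e-01) = 175.225205
iter 3: u=0.534318  f(a)=+1.664e-07  f'(a)=-1.046e-01  a ← 175.225205 − (+1.664e-07/-1.046e-01) = 175.225206
iter 4: u=0.534318  f(a)=-2.842e-14  f'(a)=-1.046e-01  a ← 175.225206 − (-2.842e-14/-1.046e-01) = 175.225206
converged: |Δa| < 1e-12 after 4 iterations
sag = a·(cosh(S/(2a)) − 1) = 175.225206·(cosh(0.534318) − 1) = 25.613819
T_max/T_min = cosh(S/(2a)) = 1.146177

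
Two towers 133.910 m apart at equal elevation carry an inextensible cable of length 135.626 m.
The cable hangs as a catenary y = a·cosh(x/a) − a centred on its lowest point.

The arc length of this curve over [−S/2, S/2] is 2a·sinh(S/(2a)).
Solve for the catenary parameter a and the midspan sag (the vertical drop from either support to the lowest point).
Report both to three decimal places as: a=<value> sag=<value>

seed: a₀ = √(S³/(24(L−S))) = √(133.910³/(24·1.716)) = 241.465591
iter 1: u=0.277286  f(a)=+6.609e-03  f'(a)=-1.432e-02  a ← 241.465591 − (+6.609e-03/-1.432e-02) = 241.927026
iter 2: u=0.276757  f(a)=+1.899e-05  f'(a)=-1.424e-02  a ← 241.927026 − (+1.899e-05/-1.424e-02) = 241.928360
iter 3: u=0.276755  f(a)=+1.579e-10  f'(a)=-1.424e-02  a ← 241.928360 − (+1.579e-10/-1.424e-02) = 241.928360
iter 4: u=0.276755  f(a)=-5.684e-14  f'(a)=-1.424e-02  a ← 241.928360 − (-5.684e-14/-1.424e-02) = 241.928360
converged: |Δa| < 1e-12 after 4 iterations
sag = a·(cosh(S/(2a)) − 1) = 241.928360·(cosh(0.276755) − 1) = 9.324370
T_max/T_min = cosh(S/(2a)) = 1.038542

a=241.928 sag=9.324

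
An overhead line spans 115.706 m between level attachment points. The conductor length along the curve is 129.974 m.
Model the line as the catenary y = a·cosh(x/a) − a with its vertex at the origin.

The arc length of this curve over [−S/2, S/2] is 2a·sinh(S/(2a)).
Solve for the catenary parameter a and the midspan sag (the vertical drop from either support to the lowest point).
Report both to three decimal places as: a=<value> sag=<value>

seed: a₀ = √(S³/(24(L−S))) = √(115.706³/(24·14.268)) = 67.258418
iter 1: u=0.860160  f(a)=+5.372e-01  f'(a)=-4.565e-01  a ← 67.258418 − (+5.372e-01/-4.565e-01) = 68.435230
iter 2: u=0.845369  f(a)=+1.442e-02  f'(a)=-4.323e-01  a ← 68.435230 − (+1.442e-02/-4.323e-01) = 68.468596
iter 3: u=0.844957  f(a)=+1.103e-05  f'(a)=-4.316e-01  a ← 68.468596 − (+1.103e-05/-4.316e-01) = 68.468622
iter 4: u=0.844956  f(a)=+6.452e-12  f'(a)=-4.316e-01  a ← 68.468622 − (+6.452e-12/-4.316e-01) = 68.468622
converged: |Δa| < 1e-12 after 4 iterations
sag = a·(cosh(S/(2a)) − 1) = 68.468622·(cosh(0.844956) − 1) = 25.930861
T_max/T_min = cosh(S/(2a)) = 1.378726

a=68.469 sag=25.931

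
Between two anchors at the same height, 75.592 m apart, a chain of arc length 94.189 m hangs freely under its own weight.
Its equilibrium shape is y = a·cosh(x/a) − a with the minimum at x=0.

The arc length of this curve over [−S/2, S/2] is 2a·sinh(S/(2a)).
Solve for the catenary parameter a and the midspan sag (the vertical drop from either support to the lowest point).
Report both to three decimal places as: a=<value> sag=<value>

a=32.198 sag=24.851

seed: a₀ = √(S³/(24(L−S))) = √(75.592³/(24·18.597)) = 31.109046
iter 1: u=1.214952  f(a)=+1.422e+00  f'(a)=-1.382e+00  a ← 31.109046 − (+1.422e+00/-1.382e+00) = 32.138108
iter 2: u=1.176049  f(a)=+7.360e-02  f'(a)=-1.242e+00  a ← 32.138108 − (+7.360e-02/-1.242e+00) = 32.197366
iter 3: u=1.173885  f(a)=+2.210e-04  f'(a)=-1.235e+00  a ← 32.197366 − (+2.210e-04/-1.235e+00) = 32.197545
iter 4: u=1.173878  f(a)=+2.006e-09  f'(a)=-1.235e+00  a ← 32.197545 − (+2.006e-09/-1.235e+00) = 32.197545
iter 5: u=1.173878  f(a)=+1.421e-14  f'(a)=-1.235e+00  a ← 32.197545 − (+1.421e-14/-1.235e+00) = 32.197545
converged: |Δa| < 1e-12 after 5 iterations
sag = a·(cosh(S/(2a)) − 1) = 32.197545·(cosh(1.173878) − 1) = 24.851327
T_max/T_min = cosh(S/(2a)) = 1.771839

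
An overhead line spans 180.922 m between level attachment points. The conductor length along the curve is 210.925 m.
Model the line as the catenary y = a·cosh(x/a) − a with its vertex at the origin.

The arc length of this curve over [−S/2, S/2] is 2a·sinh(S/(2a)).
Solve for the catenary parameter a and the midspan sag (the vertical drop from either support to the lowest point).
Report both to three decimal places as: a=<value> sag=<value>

seed: a₀ = √(S³/(24(L−S))) = √(180.922³/(24·30.003)) = 90.687850
iter 1: u=0.997499  f(a)=+1.529e+00  f'(a)=-7.299e-01  a ← 90.687850 − (+1.529e+00/-7.299e-01) = 92.781996
iter 2: u=0.974984  f(a)=+5.455e-02  f'(a)=-6.786e-01  a ← 92.781996 − (+5.455e-02/-6.786e-01) = 92.862373
iter 3: u=0.974141  f(a)=+7.516e-05  f'(a)=-6.768e-01  a ← 92.862373 − (+7.516e-05/-6.768e-01) = 92.862484
iter 4: u=0.974139  f(a)=+1.432e-10  f'(a)=-6.768e-01  a ← 92.862484 − (+1.432e-10/-6.768e-01) = 92.862484
iter 5: u=0.974139  f(a)=-5.684e-14  f'(a)=-6.768e-01  a ← 92.862484 − (-5.684e-14/-6.768e-01) = 92.862484
converged: |Δa| < 1e-12 after 5 iterations
sag = a·(cosh(S/(2a)) − 1) = 92.862484·(cosh(0.974139) − 1) = 47.657194
T_max/T_min = cosh(S/(2a)) = 1.513202

a=92.862 sag=47.657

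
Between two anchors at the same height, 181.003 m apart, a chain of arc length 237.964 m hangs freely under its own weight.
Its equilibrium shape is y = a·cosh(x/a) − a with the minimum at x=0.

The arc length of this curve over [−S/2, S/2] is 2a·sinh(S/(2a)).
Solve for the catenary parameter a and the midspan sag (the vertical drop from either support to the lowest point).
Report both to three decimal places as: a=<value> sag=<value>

a=68.770 sag=68.657

seed: a₀ = √(S³/(24(L−S))) = √(181.003³/(24·56.961)) = 65.861897
iter 1: u=1.374110  f(a)=+5.626e+00  f'(a)=-2.079e+00  a ← 65.861897 − (+5.626e+00/-2.079e+00) = 68.567769
iter 2: u=1.319884  f(a)=+3.653e-01  f'(a)=-1.817e+00  a ← 68.567769 − (+3.653e-01/-1.817e+00) = 68.768790
iter 3: u=1.316026  f(a)=+1.776e-03  f'(a)=-1.799e+00  a ← 68.768790 − (+1.776e-03/-1.799e+00) = 68.769777
iter 4: u=1.316007  f(a)=+4.246e-08  f'(a)=-1.799e+00  a ← 68.769777 − (+4.246e-08/-1.799e+00) = 68.769777
iter 5: u=1.316007  f(a)=+2.842e-14  f'(a)=-1.799e+00  a ← 68.769777 − (+2.842e-14/-1.799e+00) = 68.769777
converged: |Δa| < 1e-12 after 5 iterations
sag = a·(cosh(S/(2a)) − 1) = 68.769777·(cosh(1.316007) − 1) = 68.656562
T_max/T_min = cosh(S/(2a)) = 1.998354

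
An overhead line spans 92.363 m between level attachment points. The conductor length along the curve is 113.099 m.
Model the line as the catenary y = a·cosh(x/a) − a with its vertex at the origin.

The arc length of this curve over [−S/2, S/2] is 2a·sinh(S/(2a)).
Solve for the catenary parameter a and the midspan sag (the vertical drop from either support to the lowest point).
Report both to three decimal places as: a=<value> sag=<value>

seed: a₀ = √(S³/(24(L−S))) = √(92.363³/(24·20.736)) = 39.790458
iter 1: u=1.160617  f(a)=+1.442e+00  f'(a)=-1.190e+00  a ← 39.790458 − (+1.442e+00/-1.190e+00) = 41.002854
iter 2: u=1.126300  f(a)=+6.854e-02  f'(a)=-1.079e+00  a ← 41.002854 − (+6.854e-02/-1.079e+00) = 41.066381
iter 3: u=1.124557  f(a)=+1.719e-04  f'(a)=-1.074e+00  a ← 41.066381 − (+1.719e-04/-1.074e+00) = 41.066541
iter 4: u=1.124553  f(a)=+1.087e-09  f'(a)=-1.074e+00  a ← 41.066541 − (+1.087e-09/-1.074e+00) = 41.066541
iter 5: u=1.124553  f(a)=+0.000e+00  f'(a)=-1.074e+00  a ← 41.066541 − (+0.000e+00/-1.074e+00) = 41.066541
converged: |Δa| < 1e-12 after 5 iterations
sag = a·(cosh(S/(2a)) − 1) = 41.066541·(cosh(1.124553) − 1) = 28.821274
T_max/T_min = cosh(S/(2a)) = 1.701819

a=41.067 sag=28.821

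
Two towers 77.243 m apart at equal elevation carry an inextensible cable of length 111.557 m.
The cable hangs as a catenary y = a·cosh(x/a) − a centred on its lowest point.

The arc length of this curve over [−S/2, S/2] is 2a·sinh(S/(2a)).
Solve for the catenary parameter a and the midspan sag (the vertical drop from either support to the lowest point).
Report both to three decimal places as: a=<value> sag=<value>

a=25.095 sag=36.069

seed: a₀ = √(S³/(24(L−S))) = √(77.243³/(24·34.314)) = 23.656332
iter 1: u=1.632607  f(a)=+4.874e+00  f'(a)=-3.752e+00  a ← 23.656332 − (+4.874e+00/-3.752e+00) = 24.955567
iter 2: u=1.547611  f(a)=+4.304e-01  f'(a)=-3.116e+00  a ← 24.955567 − (+4.304e-01/-3.116e+00) = 25.093686
iter 3: u=1.539092  f(a)=+4.073e-03  f'(a)=-3.057e+00  a ← 25.093686 − (+4.073e-03/-3.057e+00) = 25.095018
iter 4: u=1.539011  f(a)=+3.724e-07  f'(a)=-3.057e+00  a ← 25.095018 − (+3.724e-07/-3.057e+00) = 25.095018
iter 5: u=1.539011  f(a)=+0.000e+00  f'(a)=-3.057e+00  a ← 25.095018 − (+0.000e+00/-3.057e+00) = 25.095018
converged: |Δa| < 1e-12 after 5 iterations
sag = a·(cosh(S/(2a)) − 1) = 25.095018·(cosh(1.539011) − 1) = 36.068705
T_max/T_min = cosh(S/(2a)) = 2.437285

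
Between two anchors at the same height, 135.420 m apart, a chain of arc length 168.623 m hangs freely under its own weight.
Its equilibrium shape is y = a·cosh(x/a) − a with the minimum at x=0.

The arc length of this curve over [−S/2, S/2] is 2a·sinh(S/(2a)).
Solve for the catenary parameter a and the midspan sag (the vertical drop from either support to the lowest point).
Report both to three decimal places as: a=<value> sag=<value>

a=57.772 sag=44.434

seed: a₀ = √(S³/(24(L−S))) = √(135.420³/(24·33.203)) = 55.825154
iter 1: u=1.212894  f(a)=+2.530e+00  f'(a)=-1.374e+00  a ← 55.825154 − (+2.530e+00/-1.374e+00) = 57.666218
iter 2: u=1.174171  f(a)=+1.305e-01  f'(a)=-1.236e+00  a ← 57.666218 − (+1.305e-01/-1.236e+00) = 57.771864
iter 3: u=1.172024  f(a)=+3.894e-04  f'(a)=-1.228e+00  a ← 57.771864 − (+3.894e-04/-1.228e+00) = 57.772181
iter 4: u=1.172017  f(a)=+3.488e-09  f'(a)=-1.228e+00  a ← 57.772181 − (+3.488e-09/-1.228e+00) = 57.772181
iter 5: u=1.172017  f(a)=-2.842e-14  f'(a)=-1.228e+00  a ← 57.772181 − (-2.842e-14/-1.228e+00) = 57.772181
converged: |Δa| < 1e-12 after 5 iterations
sag = a·(cosh(S/(2a)) − 1) = 57.772181·(cosh(1.172017) − 1) = 44.433758
T_max/T_min = cosh(S/(2a)) = 1.769120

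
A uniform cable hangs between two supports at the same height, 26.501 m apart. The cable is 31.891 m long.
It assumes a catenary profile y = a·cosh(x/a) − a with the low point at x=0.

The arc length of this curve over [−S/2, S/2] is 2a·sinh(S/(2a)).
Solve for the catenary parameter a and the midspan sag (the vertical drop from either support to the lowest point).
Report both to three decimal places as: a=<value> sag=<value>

a=12.345 sag=7.821

seed: a₀ = √(S³/(24(L−S))) = √(26.501³/(24·5.390)) = 11.994810
iter 1: u=1.104686  f(a)=+3.386e-01  f'(a)=-1.013e+00  a ← 11.994810 − (+3.386e-01/-1.013e+00) = 12.328970
iter 2: u=1.074745  f(a)=+1.467e-02  f'(a)=-9.272e-01  a ← 12.328970 − (+1.467e-02/-9.272e-01) = 12.344786
iter 3: u=1.073368  f(a)=+3.027e-05  f'(a)=-9.234e-01  a ← 12.344786 − (+3.027e-05/-9.234e-01) = 12.344819
iter 4: u=1.073365  f(a)=+1.295e-10  f'(a)=-9.234e-01  a ← 12.344819 − (+1.295e-10/-9.234e-01) = 12.344819
iter 5: u=1.073365  f(a)=-7.105e-15  f'(a)=-9.234e-01  a ← 12.344819 − (-7.105e-15/-9.234e-01) = 12.344819
converged: |Δa| < 1e-12 after 5 iterations
sag = a·(cosh(S/(2a)) − 1) = 12.344819·(cosh(1.073365) − 1) = 7.820833
T_max/T_min = cosh(S/(2a)) = 1.633532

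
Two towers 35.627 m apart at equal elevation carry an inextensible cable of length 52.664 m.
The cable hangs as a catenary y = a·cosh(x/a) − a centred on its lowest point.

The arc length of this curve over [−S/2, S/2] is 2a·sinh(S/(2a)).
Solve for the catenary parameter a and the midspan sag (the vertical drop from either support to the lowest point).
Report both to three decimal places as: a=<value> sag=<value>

a=11.201 sag=17.415

seed: a₀ = √(S³/(24(L−S))) = √(35.627³/(24·17.037)) = 10.516390
iter 1: u=1.693880  f(a)=+2.618e+00  f'(a)=-4.270e+00  a ← 10.516390 − (+2.618e+00/-4.270e+00) = 11.129461
iter 2: u=1.600572  f(a)=+2.464e-01  f'(a)=-3.501e+00  a ← 11.129461 − (+2.464e-01/-3.501e+00) = 11.199836
iter 3: u=1.590514  f(a)=+2.683e-03  f'(a)=-3.425e+00  a ← 11.199836 − (+2.683e-03/-3.425e+00) = 11.200619
iter 4: u=1.590403  f(a)=+3.258e-07  f'(a)=-3.424e+00  a ← 11.200619 − (+3.258e-07/-3.424e+00) = 11.200619
iter 5: u=1.590403  f(a)=+7.105e-15  f'(a)=-3.424e+00  a ← 11.200619 − (+7.105e-15/-3.424e+00) = 11.200619
converged: |Δa| < 1e-12 after 5 iterations
sag = a·(cosh(S/(2a)) − 1) = 11.200619·(cosh(1.590403) − 1) = 17.414553
T_max/T_min = cosh(S/(2a)) = 2.554785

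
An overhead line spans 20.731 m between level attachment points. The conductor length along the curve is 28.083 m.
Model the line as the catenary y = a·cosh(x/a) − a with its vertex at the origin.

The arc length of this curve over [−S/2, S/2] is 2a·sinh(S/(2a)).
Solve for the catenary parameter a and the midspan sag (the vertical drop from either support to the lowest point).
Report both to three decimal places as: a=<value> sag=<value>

seed: a₀ = √(S³/(24(L−S))) = √(20.731³/(24·7.352)) = 7.105948
iter 1: u=1.458708  f(a)=+8.230e-01  f'(a)=-2.544e+00  a ← 7.105948 − (+8.230e-01/-2.544e+00) = 7.429412
iter 2: u=1.395198  f(a)=+5.953e-02  f'(a)=-2.188e+00  a ← 7.429412 − (+5.953e-02/-2.188e+00) = 7.456615
iter 3: u=1.390108  f(a)=+3.652e-04  f'(a)=-2.162e+00  a ← 7.456615 − (+3.652e-04/-2.162e+00) = 7.456784
iter 4: u=1.390076  f(a)=+1.393e-08  f'(a)=-2.161e+00  a ← 7.456784 − (+1.393e-08/-2.161e+00) = 7.456784
iter 5: u=1.390076  f(a)=-3.553e-15  f'(a)=-2.161e+00  a ← 7.456784 − (-3.553e-15/-2.161e+00) = 7.456784
converged: |Δa| < 1e-12 after 5 iterations
sag = a·(cosh(S/(2a)) − 1) = 7.456784·(cosh(1.390076) − 1) = 8.441875
T_max/T_min = cosh(S/(2a)) = 2.132107

a=7.457 sag=8.442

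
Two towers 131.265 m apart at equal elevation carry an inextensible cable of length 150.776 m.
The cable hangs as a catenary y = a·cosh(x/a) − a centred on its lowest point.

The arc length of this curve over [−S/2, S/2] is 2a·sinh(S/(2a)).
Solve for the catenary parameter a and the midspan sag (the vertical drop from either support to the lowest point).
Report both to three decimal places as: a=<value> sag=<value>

seed: a₀ = √(S³/(24(L−S))) = √(131.265³/(24·19.511)) = 69.498916
iter 1: u=0.944367  f(a)=+8.887e-01  f'(a)=-6.132e-01  a ← 69.498916 − (+8.887e-01/-6.132e-01) = 70.948312
iter 2: u=0.925075  f(a)=+2.856e-02  f'(a)=-5.743e-01  a ← 70.948312 − (+2.856e-02/-5.743e-01) = 70.998044
iter 3: u=0.924427  f(a)=+3.167e-05  f'(a)=-5.731e-01  a ← 70.998044 − (+3.167e-05/-5.731e-01) = 70.998099
iter 4: u=0.924426  f(a)=+3.905e-11  f'(a)=-5.731e-01  a ← 70.998099 − (+3.905e-11/-5.731e-01) = 70.998099
converged: |Δa| < 1e-12 after 4 iterations
sag = a·(cosh(S/(2a)) − 1) = 70.998099·(cosh(0.924426) − 1) = 32.559038
T_max/T_min = cosh(S/(2a)) = 1.458590

a=70.998 sag=32.559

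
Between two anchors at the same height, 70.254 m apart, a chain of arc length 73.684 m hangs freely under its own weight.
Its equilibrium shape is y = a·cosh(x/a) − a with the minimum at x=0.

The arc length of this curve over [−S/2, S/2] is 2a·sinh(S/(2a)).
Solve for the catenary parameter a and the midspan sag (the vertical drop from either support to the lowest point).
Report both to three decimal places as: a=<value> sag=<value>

seed: a₀ = √(S³/(24(L−S))) = √(70.254³/(24·3.430)) = 64.901376
iter 1: u=0.541237  f(a)=+5.059e-02  f'(a)=-1.088e-01  a ← 64.901376 − (+5.059e-02/-1.088e-01) = 65.366244
iter 2: u=0.537387  f(a)=+5.487e-04  f'(a)=-1.065e-01  a ← 65.366244 − (+5.487e-04/-1.065e-01) = 65.371397
iter 3: u=0.537345  f(a)=+6.612e-08  f'(a)=-1.065e-01  a ← 65.371397 − (+6.612e-08/-1.065e-01) = 65.371398
iter 4: u=0.537345  f(a)=+1.421e-14  f'(a)=-1.065e-01  a ← 65.371398 − (+1.421e-14/-1.065e-01) = 65.371398
converged: |Δa| < 1e-12 after 4 iterations
sag = a·(cosh(S/(2a)) − 1) = 65.371398·(cosh(0.537345) − 1) = 9.666943
T_max/T_min = cosh(S/(2a)) = 1.147877

a=65.371 sag=9.667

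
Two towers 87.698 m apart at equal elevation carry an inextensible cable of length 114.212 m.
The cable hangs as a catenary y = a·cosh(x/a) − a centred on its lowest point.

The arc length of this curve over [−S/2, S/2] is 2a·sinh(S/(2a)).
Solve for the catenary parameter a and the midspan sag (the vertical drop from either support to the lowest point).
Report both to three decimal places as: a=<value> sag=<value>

seed: a₀ = √(S³/(24(L−S))) = √(87.698³/(24·26.514)) = 32.556768
iter 1: u=1.346847  f(a)=+2.511e+00  f'(a)=-1.944e+00  a ← 32.556768 − (+2.511e+00/-1.944e+00) = 33.848581
iter 2: u=1.295446  f(a)=+1.572e-01  f'(a)=-1.708e+00  a ← 33.848581 − (+1.572e-01/-1.708e+00) = 33.940645
iter 3: u=1.291932  f(a)=+7.070e-04  f'(a)=-1.692e+00  a ← 33.940645 − (+7.070e-04/-1.692e+00) = 33.941063
iter 4: u=1.291916  f(a)=+1.444e-08  f'(a)=-1.692e+00  a ← 33.941063 − (+1.444e-08/-1.692e+00) = 33.941063
iter 5: u=1.291916  f(a)=+0.000e+00  f'(a)=-1.692e+00  a ← 33.941063 − (+0.000e+00/-1.692e+00) = 33.941063
converged: |Δa| < 1e-12 after 5 iterations
sag = a·(cosh(S/(2a)) − 1) = 33.941063·(cosh(1.291916) − 1) = 32.490037
T_max/T_min = cosh(S/(2a)) = 1.957249

a=33.941 sag=32.490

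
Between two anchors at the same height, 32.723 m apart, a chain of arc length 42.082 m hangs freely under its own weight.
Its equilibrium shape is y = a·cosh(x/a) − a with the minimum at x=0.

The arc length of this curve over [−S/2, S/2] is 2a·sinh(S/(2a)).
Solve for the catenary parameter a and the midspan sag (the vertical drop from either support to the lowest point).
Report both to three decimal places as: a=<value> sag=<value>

seed: a₀ = √(S³/(24(L−S))) = √(32.723³/(24·9.359)) = 12.489910
iter 1: u=1.309977  f(a)=+8.366e-01  f'(a)=-1.772e+00  a ← 12.489910 − (+8.366e-01/-1.772e+00) = 12.962021
iter 2: u=1.262265  f(a)=+4.978e-02  f'(a)=-1.567e+00  a ← 12.962021 − (+4.978e-02/-1.567e+00) = 12.993787
iter 3: u=1.259179  f(a)=+2.009e-04  f'(a)=-1.554e+00  a ← 12.993787 − (+2.009e-04/-1.554e+00) = 12.993916
iter 4: u=1.259166  f(a)=+3.299e-09  f'(a)=-1.554e+00  a ← 12.993916 − (+3.299e-09/-1.554e+00) = 12.993916
iter 5: u=1.259166  f(a)=+7.105e-15  f'(a)=-1.554e+00  a ← 12.993916 − (+7.105e-15/-1.554e+00) = 12.993916
converged: |Δa| < 1e-12 after 5 iterations
sag = a·(cosh(S/(2a)) − 1) = 12.993916·(cosh(1.259166) − 1) = 11.735935
T_max/T_min = cosh(S/(2a)) = 1.903187

a=12.994 sag=11.736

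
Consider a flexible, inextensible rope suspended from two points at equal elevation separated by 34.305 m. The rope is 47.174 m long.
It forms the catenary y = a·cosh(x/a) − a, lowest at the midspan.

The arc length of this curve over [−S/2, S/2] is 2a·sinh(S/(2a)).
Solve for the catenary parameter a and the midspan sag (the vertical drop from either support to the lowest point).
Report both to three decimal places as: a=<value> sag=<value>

seed: a₀ = √(S³/(24(L−S))) = √(34.305³/(24·12.869)) = 11.432945
iter 1: u=1.500270  f(a)=+1.528e+00  f'(a)=-2.800e+00  a ← 11.432945 − (+1.528e+00/-2.800e+00) = 11.978716
iter 2: u=1.431915  f(a)=+1.163e-01  f'(a)=-2.389e+00  a ← 11.978716 − (+1.163e-01/-2.389e+00) = 12.027376
iter 3: u=1.426122  f(a)=+7.950e-04  f'(a)=-2.357e+00  a ← 12.027376 − (+7.950e-04/-2.357e+00) = 12.027713
iter 4: u=1.426082  f(a)=+3.774e-08  f'(a)=-2.356e+00  a ← 12.027713 − (+3.774e-08/-2.356e+00) = 12.027713
iter 5: u=1.426082  f(a)=-7.105e-15  f'(a)=-2.356e+00  a ← 12.027713 − (-7.105e-15/-2.356e+00) = 12.027713
converged: |Δa| < 1e-12 after 5 iterations
sag = a·(cosh(S/(2a)) − 1) = 12.027713·(cosh(1.426082) − 1) = 14.448927
T_max/T_min = cosh(S/(2a)) = 2.201303

a=12.028 sag=14.449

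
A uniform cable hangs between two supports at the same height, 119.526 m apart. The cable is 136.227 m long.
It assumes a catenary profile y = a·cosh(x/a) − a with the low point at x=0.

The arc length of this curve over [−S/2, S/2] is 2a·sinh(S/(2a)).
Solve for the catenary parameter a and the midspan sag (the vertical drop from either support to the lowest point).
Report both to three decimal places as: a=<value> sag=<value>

seed: a₀ = √(S³/(24(L−S))) = √(119.526³/(24·16.701)) = 65.270467
iter 1: u=0.915621  f(a)=+7.142e-01  f'(a)=-5.560e-01  a ← 65.270467 − (+7.142e-01/-5.560e-01) = 66.555124
iter 2: u=0.897947  f(a)=+2.163e-02  f'(a)=-5.227e-01  a ← 66.555124 − (+2.163e-02/-5.227e-01) = 66.596504
iter 3: u=0.897389  f(a)=+2.121e-05  f'(a)=-5.217e-01  a ← 66.596504 − (+2.121e-05/-5.217e-01) = 66.596545
iter 4: u=0.897389  f(a)=+2.046e-11  f'(a)=-5.217e-01  a ← 66.596545 − (+2.046e-11/-5.217e-01) = 66.596545
converged: |Δa| < 1e-12 after 4 iterations
sag = a·(cosh(S/(2a)) − 1) = 66.596545·(cosh(0.897389) − 1) = 28.663881
T_max/T_min = cosh(S/(2a)) = 1.430411

a=66.597 sag=28.664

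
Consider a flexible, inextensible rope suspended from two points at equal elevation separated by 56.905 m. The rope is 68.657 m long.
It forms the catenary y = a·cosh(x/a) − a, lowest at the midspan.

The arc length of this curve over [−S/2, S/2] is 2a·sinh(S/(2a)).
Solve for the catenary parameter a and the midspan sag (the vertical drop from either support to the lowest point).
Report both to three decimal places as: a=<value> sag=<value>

seed: a₀ = √(S³/(24(L−S))) = √(56.905³/(24·11.752)) = 25.560193
iter 1: u=1.113157  f(a)=+7.500e-01  f'(a)=-1.039e+00  a ← 25.560193 − (+7.500e-01/-1.039e+00) = 26.282241
iter 2: u=1.082575  f(a)=+3.295e-02  f'(a)=-9.492e-01  a ← 26.282241 − (+3.295e-02/-9.492e-01) = 26.316957
iter 3: u=1.081147  f(a)=+7.010e-05  f'(a)=-9.452e-01  a ← 26.316957 − (+7.010e-05/-9.452e-01) = 26.317031
iter 4: u=1.081144  f(a)=+3.186e-10  f'(a)=-9.452e-01  a ← 26.317031 − (+3.186e-10/-9.452e-01) = 26.317031
iter 5: u=1.081144  f(a)=+1.421e-14  f'(a)=-9.452e-01  a ← 26.317031 − (+1.421e-14/-9.452e-01) = 26.317031
converged: |Δa| < 1e-12 after 5 iterations
sag = a·(cosh(S/(2a)) − 1) = 26.317031·(cosh(1.081144) − 1) = 16.938397
T_max/T_min = cosh(S/(2a)) = 1.643629

a=26.317 sag=16.938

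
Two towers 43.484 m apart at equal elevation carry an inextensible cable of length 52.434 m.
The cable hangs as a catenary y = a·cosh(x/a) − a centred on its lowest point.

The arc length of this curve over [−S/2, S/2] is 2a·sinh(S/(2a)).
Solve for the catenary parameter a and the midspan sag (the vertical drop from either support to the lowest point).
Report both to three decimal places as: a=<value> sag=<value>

seed: a₀ = √(S³/(24(L−S))) = √(43.484³/(24·8.950)) = 19.564876
iter 1: u=1.111277  f(a)=+5.692e-01  f'(a)=-1.033e+00  a ← 19.564876 − (+5.692e-01/-1.033e+00) = 20.115865
iter 2: u=1.080838  f(a)=+2.493e-02  f'(a)=-9.443e-01  a ← 20.115865 − (+2.493e-02/-9.443e-01) = 20.142265
iter 3: u=1.079422  f(a)=+5.268e-05  f'(a)=-9.403e-01  a ← 20.142265 − (+5.268e-05/-9.403e-01) = 20.142321
iter 4: u=1.079419  f(a)=+2.363e-10  f'(a)=-9.403e-01  a ← 20.142321 − (+2.363e-10/-9.403e-01) = 20.142321
iter 5: u=1.079419  f(a)=+7.105e-15  f'(a)=-9.403e-01  a ← 20.142321 − (+7.105e-15/-9.403e-01) = 20.142321
converged: |Δa| < 1e-12 after 5 iterations
sag = a·(cosh(S/(2a)) − 1) = 20.142321·(cosh(1.079419) − 1) = 12.918898
T_max/T_min = cosh(S/(2a)) = 1.641381

a=20.142 sag=12.919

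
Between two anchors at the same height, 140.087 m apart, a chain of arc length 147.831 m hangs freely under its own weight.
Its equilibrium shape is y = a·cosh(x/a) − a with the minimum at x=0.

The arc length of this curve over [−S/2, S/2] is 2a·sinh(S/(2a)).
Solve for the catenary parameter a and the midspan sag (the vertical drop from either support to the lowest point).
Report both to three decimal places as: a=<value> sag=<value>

seed: a₀ = √(S³/(24(L−S))) = √(140.087³/(24·7.744)) = 121.620969
iter 1: u=0.575916  f(a)=+1.294e-01  f'(a)=-1.316e-01  a ← 121.620969 − (+1.294e-01/-1.316e-01) = 122.604441
iter 2: u=0.571297  f(a)=+1.587e-03  f'(a)=-1.284e-01  a ← 122.604441 − (+1.587e-03/-1.284e-01) = 122.616799
iter 3: u=0.571239  f(a)=+2.451e-07  f'(a)=-1.284e-01  a ← 122.616799 − (+2.451e-07/-1.284e-01) = 122.616801
iter 4: u=0.571239  f(a)=+0.000e+00  f'(a)=-1.284e-01  a ← 122.616801 − (+0.000e+00/-1.284e-01) = 122.616801
converged: |Δa| < 1e-12 after 4 iterations
sag = a·(cosh(S/(2a)) − 1) = 122.616801·(cosh(0.571239) − 1) = 20.555756
T_max/T_min = cosh(S/(2a)) = 1.167642

a=122.617 sag=20.556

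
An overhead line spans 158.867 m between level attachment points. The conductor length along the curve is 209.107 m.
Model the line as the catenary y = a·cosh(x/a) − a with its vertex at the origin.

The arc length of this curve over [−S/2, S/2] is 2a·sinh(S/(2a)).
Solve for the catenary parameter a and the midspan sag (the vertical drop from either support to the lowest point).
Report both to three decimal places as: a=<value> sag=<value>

a=60.224 sag=60.434

seed: a₀ = √(S³/(24(L−S))) = √(158.867³/(24·50.240)) = 57.666037
iter 1: u=1.377475  f(a)=+4.987e+00  f'(a)=-2.096e+00  a ← 57.666037 − (+4.987e+00/-2.096e+00) = 60.045241
iter 2: u=1.322894  f(a)=+3.253e-01  f'(a)=-1.831e+00  a ← 60.045241 − (+3.253e-01/-1.831e+00) = 60.222892
iter 3: u=1.318992  f(a)=+1.597e-03  f'(a)=-1.813e+00  a ← 60.222892 − (+1.597e-03/-1.813e+00) = 60.223773
iter 4: u=1.318973  f(a)=+3.891e-08  f'(a)=-1.813e+00  a ← 60.223773 − (+3.891e-08/-1.813e+00) = 60.223773
iter 5: u=1.318973  f(a)=-2.842e-14  f'(a)=-1.813e+00  a ← 60.223773 − (-2.842e-14/-1.813e+00) = 60.223773
converged: |Δa| < 1e-12 after 5 iterations
sag = a·(cosh(S/(2a)) − 1) = 60.223773·(cosh(1.318973) − 1) = 60.434162
T_max/T_min = cosh(S/(2a)) = 2.003493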